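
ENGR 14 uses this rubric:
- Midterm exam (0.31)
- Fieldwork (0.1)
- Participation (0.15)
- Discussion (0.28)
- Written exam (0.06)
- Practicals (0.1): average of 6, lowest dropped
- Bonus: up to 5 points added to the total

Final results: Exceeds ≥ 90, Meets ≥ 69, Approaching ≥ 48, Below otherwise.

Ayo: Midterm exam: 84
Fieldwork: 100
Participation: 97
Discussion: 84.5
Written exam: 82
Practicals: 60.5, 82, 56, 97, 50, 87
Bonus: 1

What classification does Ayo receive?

Meets

Practicals: drop 50 → average of remaining 5 = 382.5/5 = 76.5
Weighted total:
  Midterm exam 84 × 0.31 = 26.04
  Fieldwork 100 × 0.1 = 10
  Participation 97 × 0.15 = 14.55
  Discussion 84.5 × 0.28 = 23.66
  Written exam 82 × 0.06 = 4.92
  Practicals 76.5 × 0.1 = 7.65
Sum = 86.82
Bonus: 86.82 + 1 = 87.82
87.82 is ≥ 69 and < 90 → Meets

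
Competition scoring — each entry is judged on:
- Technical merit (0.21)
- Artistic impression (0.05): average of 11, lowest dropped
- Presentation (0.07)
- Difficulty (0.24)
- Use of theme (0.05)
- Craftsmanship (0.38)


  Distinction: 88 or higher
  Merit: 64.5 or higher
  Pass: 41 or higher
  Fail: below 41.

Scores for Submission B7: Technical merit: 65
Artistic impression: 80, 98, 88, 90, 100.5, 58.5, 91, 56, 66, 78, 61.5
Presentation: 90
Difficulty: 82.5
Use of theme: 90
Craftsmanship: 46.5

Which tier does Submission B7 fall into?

Artistic impression: drop 56 → average of remaining 10 = 811.5/10 = 81.15
Weighted total:
  Technical merit 65 × 0.21 = 13.65
  Artistic impression 81.15 × 0.05 = 4.0575
  Presentation 90 × 0.07 = 6.3
  Difficulty 82.5 × 0.24 = 19.8
  Use of theme 90 × 0.05 = 4.5
  Craftsmanship 46.5 × 0.38 = 17.67
Sum = 65.9775
65.9775 is ≥ 64.5 and < 88 → Merit

Merit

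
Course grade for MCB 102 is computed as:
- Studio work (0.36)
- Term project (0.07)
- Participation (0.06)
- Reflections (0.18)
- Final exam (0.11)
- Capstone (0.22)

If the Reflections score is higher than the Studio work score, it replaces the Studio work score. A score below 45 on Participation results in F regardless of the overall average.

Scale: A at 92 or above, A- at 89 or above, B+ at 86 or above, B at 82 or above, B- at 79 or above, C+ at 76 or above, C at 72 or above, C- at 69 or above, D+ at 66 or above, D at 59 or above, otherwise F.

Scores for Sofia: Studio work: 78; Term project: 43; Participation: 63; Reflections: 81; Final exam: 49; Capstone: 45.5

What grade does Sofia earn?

Reflections (81) > Studio work (78), so Studio work counts as 81.
Participation score 63 ≥ 45: minimum met.
Weighted total:
  Studio work 81 × 0.36 = 29.16
  Term project 43 × 0.07 = 3.01
  Participation 63 × 0.06 = 3.78
  Reflections 81 × 0.18 = 14.58
  Final exam 49 × 0.11 = 5.39
  Capstone 45.5 × 0.22 = 10.01
Sum = 65.93
65.93 is ≥ 59 and < 66 → D

D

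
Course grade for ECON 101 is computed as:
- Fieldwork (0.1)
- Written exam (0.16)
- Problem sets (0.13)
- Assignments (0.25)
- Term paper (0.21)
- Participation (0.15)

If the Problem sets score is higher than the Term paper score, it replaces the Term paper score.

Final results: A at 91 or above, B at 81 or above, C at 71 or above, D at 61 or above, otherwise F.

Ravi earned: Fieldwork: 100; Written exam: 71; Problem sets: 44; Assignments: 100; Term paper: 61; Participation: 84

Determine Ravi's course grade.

C

Problem sets (44) ≤ Term paper (61), so Term paper stays at 61.
Weighted total:
  Fieldwork 100 × 0.1 = 10
  Written exam 71 × 0.16 = 11.36
  Problem sets 44 × 0.13 = 5.72
  Assignments 100 × 0.25 = 25
  Term paper 61 × 0.21 = 12.81
  Participation 84 × 0.15 = 12.6
Sum = 77.49
77.49 is ≥ 71 and < 81 → C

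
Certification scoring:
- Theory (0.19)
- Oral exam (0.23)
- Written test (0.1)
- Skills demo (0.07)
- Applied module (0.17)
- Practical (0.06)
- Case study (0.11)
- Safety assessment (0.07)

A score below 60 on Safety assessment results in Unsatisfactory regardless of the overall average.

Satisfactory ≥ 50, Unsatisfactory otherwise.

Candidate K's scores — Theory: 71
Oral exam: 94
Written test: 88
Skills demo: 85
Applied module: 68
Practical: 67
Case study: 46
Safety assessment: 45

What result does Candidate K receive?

Unsatisfactory

Safety assessment score 45 < 60: minimum not met.
Weighted total:
  Theory 71 × 0.19 = 13.49
  Oral exam 94 × 0.23 = 21.62
  Written test 88 × 0.1 = 8.8
  Skills demo 85 × 0.07 = 5.95
  Applied module 68 × 0.17 = 11.56
  Practical 67 × 0.06 = 4.02
  Case study 46 × 0.11 = 5.06
  Safety assessment 45 × 0.07 = 3.15
Sum = 73.65
Because the Safety assessment minimum was not met, the result is Unsatisfactory.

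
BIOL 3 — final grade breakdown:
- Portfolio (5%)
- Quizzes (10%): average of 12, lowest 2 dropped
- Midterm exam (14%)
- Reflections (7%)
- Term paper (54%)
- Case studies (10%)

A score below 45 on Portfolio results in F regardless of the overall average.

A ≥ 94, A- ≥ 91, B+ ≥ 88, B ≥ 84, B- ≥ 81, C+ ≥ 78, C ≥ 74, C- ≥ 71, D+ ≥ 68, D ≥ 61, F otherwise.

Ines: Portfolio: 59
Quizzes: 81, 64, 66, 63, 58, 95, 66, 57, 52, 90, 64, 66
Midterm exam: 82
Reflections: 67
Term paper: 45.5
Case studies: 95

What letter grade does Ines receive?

Quizzes: drop 52, 57 → average of remaining 10 = 713/10 = 71.3
Portfolio score 59 ≥ 45: minimum met.
Weighted total:
  Portfolio 59 × 0.05 = 2.95
  Quizzes 71.3 × 0.1 = 7.13
  Midterm exam 82 × 0.14 = 11.48
  Reflections 67 × 0.07 = 4.69
  Term paper 45.5 × 0.54 = 24.57
  Case studies 95 × 0.1 = 9.5
Sum = 60.32
60.32 < 61 → F

F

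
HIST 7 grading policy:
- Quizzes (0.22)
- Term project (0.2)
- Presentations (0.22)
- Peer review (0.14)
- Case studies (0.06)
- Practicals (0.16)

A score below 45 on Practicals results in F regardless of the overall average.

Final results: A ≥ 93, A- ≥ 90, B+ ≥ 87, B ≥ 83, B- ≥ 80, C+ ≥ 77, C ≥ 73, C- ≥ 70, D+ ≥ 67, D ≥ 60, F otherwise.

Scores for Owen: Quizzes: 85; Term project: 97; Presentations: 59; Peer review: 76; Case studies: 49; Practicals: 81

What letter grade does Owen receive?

Practicals score 81 ≥ 45: minimum met.
Weighted total:
  Quizzes 85 × 0.22 = 18.7
  Term project 97 × 0.2 = 19.4
  Presentations 59 × 0.22 = 12.98
  Peer review 76 × 0.14 = 10.64
  Case studies 49 × 0.06 = 2.94
  Practicals 81 × 0.16 = 12.96
Sum = 77.62
77.62 is ≥ 77 and < 80 → C+

C+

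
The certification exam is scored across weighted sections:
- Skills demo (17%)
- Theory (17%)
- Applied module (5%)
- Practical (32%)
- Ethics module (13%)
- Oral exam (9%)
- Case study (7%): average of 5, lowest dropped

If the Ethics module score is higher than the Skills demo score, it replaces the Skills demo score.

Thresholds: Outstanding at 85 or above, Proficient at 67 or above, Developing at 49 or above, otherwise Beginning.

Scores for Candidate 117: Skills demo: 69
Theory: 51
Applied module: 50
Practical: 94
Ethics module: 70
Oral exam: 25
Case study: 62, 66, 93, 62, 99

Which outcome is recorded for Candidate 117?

Case study: drop 62 → average of remaining 4 = 320/4 = 80
Ethics module (70) > Skills demo (69), so Skills demo counts as 70.
Weighted total:
  Skills demo 70 × 0.17 = 11.9
  Theory 51 × 0.17 = 8.67
  Applied module 50 × 0.05 = 2.5
  Practical 94 × 0.32 = 30.08
  Ethics module 70 × 0.13 = 9.1
  Oral exam 25 × 0.09 = 2.25
  Case study 80 × 0.07 = 5.6
Sum = 70.1
70.1 is ≥ 67 and < 85 → Proficient

Proficient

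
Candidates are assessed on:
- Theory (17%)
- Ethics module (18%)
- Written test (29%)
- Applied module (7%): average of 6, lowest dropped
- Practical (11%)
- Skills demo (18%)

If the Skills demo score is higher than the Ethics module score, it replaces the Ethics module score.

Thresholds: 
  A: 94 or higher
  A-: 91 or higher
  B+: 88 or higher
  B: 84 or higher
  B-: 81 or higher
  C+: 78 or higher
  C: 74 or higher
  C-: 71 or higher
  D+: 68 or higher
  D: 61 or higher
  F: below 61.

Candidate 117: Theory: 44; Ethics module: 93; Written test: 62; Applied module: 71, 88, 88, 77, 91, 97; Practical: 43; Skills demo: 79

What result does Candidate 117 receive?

Applied module: drop 71 → average of remaining 5 = 441/5 = 88.2
Skills demo (79) ≤ Ethics module (93), so Ethics module stays at 93.
Weighted total:
  Theory 44 × 0.17 = 7.48
  Ethics module 93 × 0.18 = 16.74
  Written test 62 × 0.29 = 17.98
  Applied module 88.2 × 0.07 = 6.174
  Practical 43 × 0.11 = 4.73
  Skills demo 79 × 0.18 = 14.22
Sum = 67.324
67.324 is ≥ 61 and < 68 → D

D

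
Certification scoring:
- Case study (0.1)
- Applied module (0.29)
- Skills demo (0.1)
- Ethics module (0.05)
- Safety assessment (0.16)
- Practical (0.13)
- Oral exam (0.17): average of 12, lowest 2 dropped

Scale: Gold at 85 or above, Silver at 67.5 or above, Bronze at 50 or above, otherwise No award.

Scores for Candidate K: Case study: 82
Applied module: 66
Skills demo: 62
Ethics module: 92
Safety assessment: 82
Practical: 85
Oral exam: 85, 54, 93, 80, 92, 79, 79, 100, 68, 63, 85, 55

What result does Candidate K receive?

Oral exam: drop 54, 55 → average of remaining 10 = 824/10 = 82.4
Weighted total:
  Case study 82 × 0.1 = 8.2
  Applied module 66 × 0.29 = 19.14
  Skills demo 62 × 0.1 = 6.2
  Ethics module 92 × 0.05 = 4.6
  Safety assessment 82 × 0.16 = 13.12
  Practical 85 × 0.13 = 11.05
  Oral exam 82.4 × 0.17 = 14.008
Sum = 76.318
76.318 is ≥ 67.5 and < 85 → Silver

Silver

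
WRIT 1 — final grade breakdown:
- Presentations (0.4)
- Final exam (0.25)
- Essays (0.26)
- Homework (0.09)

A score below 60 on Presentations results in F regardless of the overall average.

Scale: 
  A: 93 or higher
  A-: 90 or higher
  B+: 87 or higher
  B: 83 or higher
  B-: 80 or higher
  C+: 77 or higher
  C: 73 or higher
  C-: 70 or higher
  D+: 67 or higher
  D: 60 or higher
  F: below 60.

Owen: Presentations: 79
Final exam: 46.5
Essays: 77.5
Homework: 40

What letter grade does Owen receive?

D

Presentations score 79 ≥ 60: minimum met.
Weighted total:
  Presentations 79 × 0.4 = 31.6
  Final exam 46.5 × 0.25 = 11.625
  Essays 77.5 × 0.26 = 20.15
  Homework 40 × 0.09 = 3.6
Sum = 66.975
66.975 is ≥ 60 and < 67 → D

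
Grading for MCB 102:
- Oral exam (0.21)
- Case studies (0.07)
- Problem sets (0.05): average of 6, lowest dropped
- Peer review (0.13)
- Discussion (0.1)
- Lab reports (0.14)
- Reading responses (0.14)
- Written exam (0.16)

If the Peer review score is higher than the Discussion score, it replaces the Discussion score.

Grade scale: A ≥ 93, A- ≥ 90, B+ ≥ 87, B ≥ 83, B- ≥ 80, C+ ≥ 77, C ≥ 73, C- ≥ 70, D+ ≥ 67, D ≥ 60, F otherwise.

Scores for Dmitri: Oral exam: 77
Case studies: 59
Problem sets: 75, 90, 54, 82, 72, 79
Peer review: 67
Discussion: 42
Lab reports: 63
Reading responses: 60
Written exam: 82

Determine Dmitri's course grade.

C-

Problem sets: drop 54 → average of remaining 5 = 398/5 = 79.6
Peer review (67) > Discussion (42), so Discussion counts as 67.
Weighted total:
  Oral exam 77 × 0.21 = 16.17
  Case studies 59 × 0.07 = 4.13
  Problem sets 79.6 × 0.05 = 3.98
  Peer review 67 × 0.13 = 8.71
  Discussion 67 × 0.1 = 6.7
  Lab reports 63 × 0.14 = 8.82
  Reading responses 60 × 0.14 = 8.4
  Written exam 82 × 0.16 = 13.12
Sum = 70.03
70.03 is ≥ 70 and < 73 → C-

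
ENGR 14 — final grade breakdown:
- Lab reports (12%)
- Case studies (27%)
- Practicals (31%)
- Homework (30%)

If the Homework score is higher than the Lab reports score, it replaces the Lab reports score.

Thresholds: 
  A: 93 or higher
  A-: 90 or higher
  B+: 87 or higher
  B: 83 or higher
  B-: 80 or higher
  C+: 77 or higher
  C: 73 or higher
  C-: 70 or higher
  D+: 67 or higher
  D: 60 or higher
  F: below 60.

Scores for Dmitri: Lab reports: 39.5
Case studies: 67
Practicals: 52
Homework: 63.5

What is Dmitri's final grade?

Homework (63.5) > Lab reports (39.5), so Lab reports counts as 63.5.
Weighted total:
  Lab reports 63.5 × 0.12 = 7.62
  Case studies 67 × 0.27 = 18.09
  Practicals 52 × 0.31 = 16.12
  Homework 63.5 × 0.3 = 19.05
Sum = 60.88
60.88 is ≥ 60 and < 67 → D

D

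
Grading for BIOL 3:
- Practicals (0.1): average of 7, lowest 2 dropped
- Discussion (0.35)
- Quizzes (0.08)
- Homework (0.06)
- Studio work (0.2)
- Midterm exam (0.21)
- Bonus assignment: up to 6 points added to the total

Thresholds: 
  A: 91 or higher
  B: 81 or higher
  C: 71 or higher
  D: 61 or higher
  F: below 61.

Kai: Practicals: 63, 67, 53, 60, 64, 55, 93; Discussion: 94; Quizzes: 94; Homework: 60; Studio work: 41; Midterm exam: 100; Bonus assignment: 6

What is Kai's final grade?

Practicals: drop 53, 55 → average of remaining 5 = 347/5 = 69.4
Weighted total:
  Practicals 69.4 × 0.1 = 6.94
  Discussion 94 × 0.35 = 32.9
  Quizzes 94 × 0.08 = 7.52
  Homework 60 × 0.06 = 3.6
  Studio work 41 × 0.2 = 8.2
  Midterm exam 100 × 0.21 = 21
Sum = 80.16
Bonus assignment: 80.16 + 6 = 86.16
86.16 is ≥ 81 and < 91 → B

B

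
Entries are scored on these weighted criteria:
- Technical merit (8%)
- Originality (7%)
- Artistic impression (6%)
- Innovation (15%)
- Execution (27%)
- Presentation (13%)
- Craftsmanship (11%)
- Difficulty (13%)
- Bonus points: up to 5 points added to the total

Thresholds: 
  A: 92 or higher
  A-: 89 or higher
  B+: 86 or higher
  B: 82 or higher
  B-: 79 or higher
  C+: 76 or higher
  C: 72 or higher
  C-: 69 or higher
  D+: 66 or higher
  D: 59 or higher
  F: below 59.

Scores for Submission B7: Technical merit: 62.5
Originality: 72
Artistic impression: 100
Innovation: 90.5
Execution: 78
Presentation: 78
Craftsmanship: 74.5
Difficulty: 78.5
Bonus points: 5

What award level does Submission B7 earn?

Weighted total:
  Technical merit 62.5 × 0.08 = 5
  Originality 72 × 0.07 = 5.04
  Artistic impression 100 × 0.06 = 6
  Innovation 90.5 × 0.15 = 13.575
  Execution 78 × 0.27 = 21.06
  Presentation 78 × 0.13 = 10.14
  Craftsmanship 74.5 × 0.11 = 8.195
  Difficulty 78.5 × 0.13 = 10.205
Sum = 79.215
Bonus points: 79.215 + 5 = 84.215
84.215 is ≥ 82 and < 86 → B

B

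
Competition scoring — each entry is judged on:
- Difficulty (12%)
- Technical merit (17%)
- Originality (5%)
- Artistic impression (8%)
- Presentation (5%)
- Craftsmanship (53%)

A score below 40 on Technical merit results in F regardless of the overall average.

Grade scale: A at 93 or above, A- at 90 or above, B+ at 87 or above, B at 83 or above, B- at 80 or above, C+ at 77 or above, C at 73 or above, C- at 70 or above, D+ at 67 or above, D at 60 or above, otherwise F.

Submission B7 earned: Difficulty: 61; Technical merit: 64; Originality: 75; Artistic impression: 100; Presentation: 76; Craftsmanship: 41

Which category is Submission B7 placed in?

F

Technical merit score 64 ≥ 40: minimum met.
Weighted total:
  Difficulty 61 × 0.12 = 7.32
  Technical merit 64 × 0.17 = 10.88
  Originality 75 × 0.05 = 3.75
  Artistic impression 100 × 0.08 = 8
  Presentation 76 × 0.05 = 3.8
  Craftsmanship 41 × 0.53 = 21.73
Sum = 55.48
55.48 < 60 → F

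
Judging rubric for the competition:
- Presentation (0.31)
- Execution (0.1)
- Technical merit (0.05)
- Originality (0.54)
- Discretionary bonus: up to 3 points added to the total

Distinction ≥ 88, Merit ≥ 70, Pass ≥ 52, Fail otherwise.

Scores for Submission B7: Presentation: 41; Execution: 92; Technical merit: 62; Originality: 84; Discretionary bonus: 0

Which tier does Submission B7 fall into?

Weighted total:
  Presentation 41 × 0.31 = 12.71
  Execution 92 × 0.1 = 9.2
  Technical merit 62 × 0.05 = 3.1
  Originality 84 × 0.54 = 45.36
Sum = 70.37
Discretionary bonus: 70.37 + 0 = 70.37
70.37 is ≥ 70 and < 88 → Merit

Merit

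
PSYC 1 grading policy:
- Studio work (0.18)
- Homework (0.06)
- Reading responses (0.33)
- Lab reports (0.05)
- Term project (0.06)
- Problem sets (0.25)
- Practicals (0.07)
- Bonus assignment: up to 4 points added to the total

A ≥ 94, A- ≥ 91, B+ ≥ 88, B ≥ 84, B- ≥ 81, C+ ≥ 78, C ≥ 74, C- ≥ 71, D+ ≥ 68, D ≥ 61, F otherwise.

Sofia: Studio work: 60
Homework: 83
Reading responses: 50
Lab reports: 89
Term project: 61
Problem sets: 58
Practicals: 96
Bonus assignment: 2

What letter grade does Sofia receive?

D

Weighted total:
  Studio work 60 × 0.18 = 10.8
  Homework 83 × 0.06 = 4.98
  Reading responses 50 × 0.33 = 16.5
  Lab reports 89 × 0.05 = 4.45
  Term project 61 × 0.06 = 3.66
  Problem sets 58 × 0.25 = 14.5
  Practicals 96 × 0.07 = 6.72
Sum = 61.61
Bonus assignment: 61.61 + 2 = 63.61
63.61 is ≥ 61 and < 68 → D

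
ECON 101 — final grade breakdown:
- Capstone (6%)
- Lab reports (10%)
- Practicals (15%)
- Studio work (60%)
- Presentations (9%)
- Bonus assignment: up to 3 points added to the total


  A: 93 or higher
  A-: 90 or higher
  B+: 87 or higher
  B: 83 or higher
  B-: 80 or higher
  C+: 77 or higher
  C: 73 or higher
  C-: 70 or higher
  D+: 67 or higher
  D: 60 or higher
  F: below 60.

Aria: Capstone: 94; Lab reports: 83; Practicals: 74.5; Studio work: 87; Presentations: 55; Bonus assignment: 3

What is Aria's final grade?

Weighted total:
  Capstone 94 × 0.06 = 5.64
  Lab reports 83 × 0.1 = 8.3
  Practicals 74.5 × 0.15 = 11.175
  Studio work 87 × 0.6 = 52.2
  Presentations 55 × 0.09 = 4.95
Sum = 82.265
Bonus assignment: 82.265 + 3 = 85.265
85.265 is ≥ 83 and < 87 → B

B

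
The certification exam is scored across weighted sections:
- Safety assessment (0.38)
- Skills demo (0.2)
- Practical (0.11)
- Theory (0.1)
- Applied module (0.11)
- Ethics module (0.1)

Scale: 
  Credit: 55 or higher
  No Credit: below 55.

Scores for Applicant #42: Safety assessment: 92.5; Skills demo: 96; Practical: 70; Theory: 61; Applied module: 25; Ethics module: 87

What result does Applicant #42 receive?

Weighted total:
  Safety assessment 92.5 × 0.38 = 35.15
  Skills demo 96 × 0.2 = 19.2
  Practical 70 × 0.11 = 7.7
  Theory 61 × 0.1 = 6.1
  Applied module 25 × 0.11 = 2.75
  Ethics module 87 × 0.1 = 8.7
Sum = 79.6
79.6 ≥ 55 → Credit

Credit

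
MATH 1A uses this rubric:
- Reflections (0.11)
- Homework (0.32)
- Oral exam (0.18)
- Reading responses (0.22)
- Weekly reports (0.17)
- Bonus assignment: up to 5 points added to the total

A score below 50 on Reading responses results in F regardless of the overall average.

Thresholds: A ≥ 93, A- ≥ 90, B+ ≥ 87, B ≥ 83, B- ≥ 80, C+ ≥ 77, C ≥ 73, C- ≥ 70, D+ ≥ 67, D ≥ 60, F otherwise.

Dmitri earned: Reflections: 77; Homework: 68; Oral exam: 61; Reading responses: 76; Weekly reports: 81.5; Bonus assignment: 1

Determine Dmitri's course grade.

Reading responses score 76 ≥ 50: minimum met.
Weighted total:
  Reflections 77 × 0.11 = 8.47
  Homework 68 × 0.32 = 21.76
  Oral exam 61 × 0.18 = 10.98
  Reading responses 76 × 0.22 = 16.72
  Weekly reports 81.5 × 0.17 = 13.855
Sum = 71.785
Bonus assignment: 71.785 + 1 = 72.785
72.785 is ≥ 70 and < 73 → C-

C-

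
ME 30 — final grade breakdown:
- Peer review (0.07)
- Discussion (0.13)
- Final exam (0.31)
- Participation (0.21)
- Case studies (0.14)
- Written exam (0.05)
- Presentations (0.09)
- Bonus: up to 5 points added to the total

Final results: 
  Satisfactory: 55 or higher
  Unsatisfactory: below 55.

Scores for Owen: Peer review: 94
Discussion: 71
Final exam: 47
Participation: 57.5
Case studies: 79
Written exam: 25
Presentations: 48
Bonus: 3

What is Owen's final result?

Weighted total:
  Peer review 94 × 0.07 = 6.58
  Discussion 71 × 0.13 = 9.23
  Final exam 47 × 0.31 = 14.57
  Participation 57.5 × 0.21 = 12.075
  Case studies 79 × 0.14 = 11.06
  Written exam 25 × 0.05 = 1.25
  Presentations 48 × 0.09 = 4.32
Sum = 59.085
Bonus: 59.085 + 3 = 62.085
62.085 ≥ 55 → Satisfactory

Satisfactory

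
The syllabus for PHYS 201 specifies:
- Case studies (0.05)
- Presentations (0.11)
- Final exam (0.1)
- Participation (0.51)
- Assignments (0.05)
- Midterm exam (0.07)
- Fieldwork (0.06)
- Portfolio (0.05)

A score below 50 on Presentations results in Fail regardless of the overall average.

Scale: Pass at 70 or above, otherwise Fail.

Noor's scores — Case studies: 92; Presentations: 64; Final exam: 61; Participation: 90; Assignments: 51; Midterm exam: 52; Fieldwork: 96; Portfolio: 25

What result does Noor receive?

Presentations score 64 ≥ 50: minimum met.
Weighted total:
  Case studies 92 × 0.05 = 4.6
  Presentations 64 × 0.11 = 7.04
  Final exam 61 × 0.1 = 6.1
  Participation 90 × 0.51 = 45.9
  Assignments 51 × 0.05 = 2.55
  Midterm exam 52 × 0.07 = 3.64
  Fieldwork 96 × 0.06 = 5.76
  Portfolio 25 × 0.05 = 1.25
Sum = 76.84
76.84 ≥ 70 → Pass

Pass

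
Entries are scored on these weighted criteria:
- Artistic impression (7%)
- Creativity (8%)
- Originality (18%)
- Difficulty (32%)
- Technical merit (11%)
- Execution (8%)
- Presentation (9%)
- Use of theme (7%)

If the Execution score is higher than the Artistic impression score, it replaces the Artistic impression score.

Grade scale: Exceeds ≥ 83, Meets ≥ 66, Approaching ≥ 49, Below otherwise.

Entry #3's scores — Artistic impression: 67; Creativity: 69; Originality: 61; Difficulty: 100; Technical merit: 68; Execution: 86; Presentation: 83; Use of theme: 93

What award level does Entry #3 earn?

Meets

Execution (86) > Artistic impression (67), so Artistic impression counts as 86.
Weighted total:
  Artistic impression 86 × 0.07 = 6.02
  Creativity 69 × 0.08 = 5.52
  Originality 61 × 0.18 = 10.98
  Difficulty 100 × 0.32 = 32
  Technical merit 68 × 0.11 = 7.48
  Execution 86 × 0.08 = 6.88
  Presentation 83 × 0.09 = 7.47
  Use of theme 93 × 0.07 = 6.51
Sum = 82.86
82.86 is ≥ 66 and < 83 → Meets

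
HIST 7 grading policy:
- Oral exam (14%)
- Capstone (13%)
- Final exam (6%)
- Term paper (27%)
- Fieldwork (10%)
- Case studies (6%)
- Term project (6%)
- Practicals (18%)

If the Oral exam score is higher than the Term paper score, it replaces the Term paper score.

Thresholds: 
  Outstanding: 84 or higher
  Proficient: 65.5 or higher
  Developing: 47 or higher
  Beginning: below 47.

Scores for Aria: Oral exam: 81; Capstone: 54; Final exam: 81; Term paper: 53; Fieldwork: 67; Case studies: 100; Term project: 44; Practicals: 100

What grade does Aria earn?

Proficient

Oral exam (81) > Term paper (53), so Term paper counts as 81.
Weighted total:
  Oral exam 81 × 0.14 = 11.34
  Capstone 54 × 0.13 = 7.02
  Final exam 81 × 0.06 = 4.86
  Term paper 81 × 0.27 = 21.87
  Fieldwork 67 × 0.1 = 6.7
  Case studies 100 × 0.06 = 6
  Term project 44 × 0.06 = 2.64
  Practicals 100 × 0.18 = 18
Sum = 78.43
78.43 is ≥ 65.5 and < 84 → Proficient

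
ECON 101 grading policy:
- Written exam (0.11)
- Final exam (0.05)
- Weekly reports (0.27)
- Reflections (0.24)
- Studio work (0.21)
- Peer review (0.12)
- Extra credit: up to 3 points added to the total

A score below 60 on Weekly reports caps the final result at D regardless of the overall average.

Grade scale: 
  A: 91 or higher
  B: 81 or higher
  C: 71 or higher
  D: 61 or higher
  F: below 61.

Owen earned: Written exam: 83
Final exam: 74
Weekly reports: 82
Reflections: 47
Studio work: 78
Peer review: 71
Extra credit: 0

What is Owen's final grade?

C

Weekly reports score 82 ≥ 60: minimum met.
Weighted total:
  Written exam 83 × 0.11 = 9.13
  Final exam 74 × 0.05 = 3.7
  Weekly reports 82 × 0.27 = 22.14
  Reflections 47 × 0.24 = 11.28
  Studio work 78 × 0.21 = 16.38
  Peer review 71 × 0.12 = 8.52
Sum = 71.15
Extra credit: 71.15 + 0 = 71.15
71.15 is ≥ 71 and < 81 → C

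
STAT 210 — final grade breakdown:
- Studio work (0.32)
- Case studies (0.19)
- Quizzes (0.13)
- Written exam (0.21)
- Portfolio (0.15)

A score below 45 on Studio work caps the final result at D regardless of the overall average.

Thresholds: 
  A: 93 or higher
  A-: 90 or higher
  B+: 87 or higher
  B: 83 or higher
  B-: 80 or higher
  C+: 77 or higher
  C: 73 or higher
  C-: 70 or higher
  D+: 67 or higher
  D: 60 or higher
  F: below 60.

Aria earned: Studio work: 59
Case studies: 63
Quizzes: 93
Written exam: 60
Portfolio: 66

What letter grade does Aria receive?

D

Studio work score 59 ≥ 45: minimum met.
Weighted total:
  Studio work 59 × 0.32 = 18.88
  Case studies 63 × 0.19 = 11.97
  Quizzes 93 × 0.13 = 12.09
  Written exam 60 × 0.21 = 12.6
  Portfolio 66 × 0.15 = 9.9
Sum = 65.44
65.44 is ≥ 60 and < 67 → D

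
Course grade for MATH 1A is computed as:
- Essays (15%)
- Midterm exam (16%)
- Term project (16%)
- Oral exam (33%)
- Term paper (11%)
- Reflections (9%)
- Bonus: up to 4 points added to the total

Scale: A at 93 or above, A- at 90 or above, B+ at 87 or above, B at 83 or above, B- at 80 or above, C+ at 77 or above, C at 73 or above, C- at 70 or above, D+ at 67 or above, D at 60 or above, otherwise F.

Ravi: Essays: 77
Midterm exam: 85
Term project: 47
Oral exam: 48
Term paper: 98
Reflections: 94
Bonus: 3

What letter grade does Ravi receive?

C-

Weighted total:
  Essays 77 × 0.15 = 11.55
  Midterm exam 85 × 0.16 = 13.6
  Term project 47 × 0.16 = 7.52
  Oral exam 48 × 0.33 = 15.84
  Term paper 98 × 0.11 = 10.78
  Reflections 94 × 0.09 = 8.46
Sum = 67.75
Bonus: 67.75 + 3 = 70.75
70.75 is ≥ 70 and < 73 → C-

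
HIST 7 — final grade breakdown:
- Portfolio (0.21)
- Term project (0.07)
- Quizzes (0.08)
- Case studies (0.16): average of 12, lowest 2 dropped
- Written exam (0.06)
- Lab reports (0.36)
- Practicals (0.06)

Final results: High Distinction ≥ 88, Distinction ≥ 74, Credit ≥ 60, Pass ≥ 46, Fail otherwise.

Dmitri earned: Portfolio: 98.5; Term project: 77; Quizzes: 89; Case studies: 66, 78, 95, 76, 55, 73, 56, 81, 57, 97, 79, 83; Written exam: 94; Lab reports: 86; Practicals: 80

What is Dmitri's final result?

Case studies: drop 55, 56 → average of remaining 10 = 785/10 = 78.5
Weighted total:
  Portfolio 98.5 × 0.21 = 20.685
  Term project 77 × 0.07 = 5.39
  Quizzes 89 × 0.08 = 7.12
  Case studies 78.5 × 0.16 = 12.56
  Written exam 94 × 0.06 = 5.64
  Lab reports 86 × 0.36 = 30.96
  Practicals 80 × 0.06 = 4.8
Sum = 87.155
87.155 is ≥ 74 and < 88 → Distinction

Distinction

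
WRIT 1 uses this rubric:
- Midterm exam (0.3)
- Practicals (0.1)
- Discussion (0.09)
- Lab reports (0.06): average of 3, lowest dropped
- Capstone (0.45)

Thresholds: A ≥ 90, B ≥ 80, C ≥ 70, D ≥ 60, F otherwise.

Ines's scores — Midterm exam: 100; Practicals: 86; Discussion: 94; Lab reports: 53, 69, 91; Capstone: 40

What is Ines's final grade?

D

Lab reports: drop 53 → average of remaining 2 = 160/2 = 80
Weighted total:
  Midterm exam 100 × 0.3 = 30
  Practicals 86 × 0.1 = 8.6
  Discussion 94 × 0.09 = 8.46
  Lab reports 80 × 0.06 = 4.8
  Capstone 40 × 0.45 = 18
Sum = 69.86
69.86 is ≥ 60 and < 70 → D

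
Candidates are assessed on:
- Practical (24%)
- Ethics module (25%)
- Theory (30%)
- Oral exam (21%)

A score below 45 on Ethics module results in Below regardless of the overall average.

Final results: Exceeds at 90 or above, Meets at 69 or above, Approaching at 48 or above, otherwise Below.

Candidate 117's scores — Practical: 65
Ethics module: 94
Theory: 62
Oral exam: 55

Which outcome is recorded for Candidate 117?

Meets

Ethics module score 94 ≥ 45: minimum met.
Weighted total:
  Practical 65 × 0.24 = 15.6
  Ethics module 94 × 0.25 = 23.5
  Theory 62 × 0.3 = 18.6
  Oral exam 55 × 0.21 = 11.55
Sum = 69.25
69.25 is ≥ 69 and < 90 → Meets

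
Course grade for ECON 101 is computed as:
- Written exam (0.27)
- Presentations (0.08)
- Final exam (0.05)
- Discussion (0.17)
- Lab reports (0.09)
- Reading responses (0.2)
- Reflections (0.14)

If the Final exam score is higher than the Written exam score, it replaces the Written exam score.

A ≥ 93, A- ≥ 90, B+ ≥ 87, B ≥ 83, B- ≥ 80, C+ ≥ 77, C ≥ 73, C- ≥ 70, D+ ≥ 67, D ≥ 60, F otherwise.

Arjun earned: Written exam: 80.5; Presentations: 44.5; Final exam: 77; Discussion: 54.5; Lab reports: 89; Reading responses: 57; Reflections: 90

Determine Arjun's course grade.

Final exam (77) ≤ Written exam (80.5), so Written exam stays at 80.5.
Weighted total:
  Written exam 80.5 × 0.27 = 21.735
  Presentations 44.5 × 0.08 = 3.56
  Final exam 77 × 0.05 = 3.85
  Discussion 54.5 × 0.17 = 9.265
  Lab reports 89 × 0.09 = 8.01
  Reading responses 57 × 0.2 = 11.4
  Reflections 90 × 0.14 = 12.6
Sum = 70.42
70.42 is ≥ 70 and < 73 → C-

C-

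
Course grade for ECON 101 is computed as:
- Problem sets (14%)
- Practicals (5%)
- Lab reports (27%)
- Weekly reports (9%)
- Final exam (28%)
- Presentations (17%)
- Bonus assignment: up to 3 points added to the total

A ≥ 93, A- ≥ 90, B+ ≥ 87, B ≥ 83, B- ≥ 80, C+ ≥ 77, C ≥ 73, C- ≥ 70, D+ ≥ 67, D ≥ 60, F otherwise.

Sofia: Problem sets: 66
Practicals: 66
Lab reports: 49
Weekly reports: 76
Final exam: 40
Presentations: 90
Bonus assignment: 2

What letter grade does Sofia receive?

D

Weighted total:
  Problem sets 66 × 0.14 = 9.24
  Practicals 66 × 0.05 = 3.3
  Lab reports 49 × 0.27 = 13.23
  Weekly reports 76 × 0.09 = 6.84
  Final exam 40 × 0.28 = 11.2
  Presentations 90 × 0.17 = 15.3
Sum = 59.11
Bonus assignment: 59.11 + 2 = 61.11
61.11 is ≥ 60 and < 67 → D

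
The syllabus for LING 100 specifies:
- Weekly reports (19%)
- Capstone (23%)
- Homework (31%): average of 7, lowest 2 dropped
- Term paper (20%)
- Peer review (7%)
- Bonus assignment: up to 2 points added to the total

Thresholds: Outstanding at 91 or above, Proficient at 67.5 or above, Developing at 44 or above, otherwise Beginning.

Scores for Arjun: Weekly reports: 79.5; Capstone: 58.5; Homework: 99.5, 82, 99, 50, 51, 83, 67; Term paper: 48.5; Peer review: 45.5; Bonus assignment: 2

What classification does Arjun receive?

Proficient

Homework: drop 50, 51 → average of remaining 5 = 430.5/5 = 86.1
Weighted total:
  Weekly reports 79.5 × 0.19 = 15.105
  Capstone 58.5 × 0.23 = 13.455
  Homework 86.1 × 0.31 = 26.691
  Term paper 48.5 × 0.2 = 9.7
  Peer review 45.5 × 0.07 = 3.185
Sum = 68.136
Bonus assignment: 68.136 + 2 = 70.136
70.136 is ≥ 67.5 and < 91 → Proficient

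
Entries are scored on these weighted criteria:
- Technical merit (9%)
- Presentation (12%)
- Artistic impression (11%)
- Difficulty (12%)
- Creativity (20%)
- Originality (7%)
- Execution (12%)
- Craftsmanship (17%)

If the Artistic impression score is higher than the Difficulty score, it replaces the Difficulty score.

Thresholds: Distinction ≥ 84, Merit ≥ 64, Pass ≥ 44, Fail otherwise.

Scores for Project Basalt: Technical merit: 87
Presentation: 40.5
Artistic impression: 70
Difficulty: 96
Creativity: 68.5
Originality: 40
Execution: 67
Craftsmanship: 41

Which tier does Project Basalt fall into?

Artistic impression (70) ≤ Difficulty (96), so Difficulty stays at 96.
Weighted total:
  Technical merit 87 × 0.09 = 7.83
  Presentation 40.5 × 0.12 = 4.86
  Artistic impression 70 × 0.11 = 7.7
  Difficulty 96 × 0.12 = 11.52
  Creativity 68.5 × 0.2 = 13.7
  Originality 40 × 0.07 = 2.8
  Execution 67 × 0.12 = 8.04
  Craftsmanship 41 × 0.17 = 6.97
Sum = 63.42
63.42 is ≥ 44 and < 64 → Pass

Pass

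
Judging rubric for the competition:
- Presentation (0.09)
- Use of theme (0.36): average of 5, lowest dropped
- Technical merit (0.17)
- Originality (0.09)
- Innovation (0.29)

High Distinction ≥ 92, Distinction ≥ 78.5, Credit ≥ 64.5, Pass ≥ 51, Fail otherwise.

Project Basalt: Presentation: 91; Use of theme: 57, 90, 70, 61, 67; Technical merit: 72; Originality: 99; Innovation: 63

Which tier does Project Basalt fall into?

Credit

Use of theme: drop 57 → average of remaining 4 = 288/4 = 72
Weighted total:
  Presentation 91 × 0.09 = 8.19
  Use of theme 72 × 0.36 = 25.92
  Technical merit 72 × 0.17 = 12.24
  Originality 99 × 0.09 = 8.91
  Innovation 63 × 0.29 = 18.27
Sum = 73.53
73.53 is ≥ 64.5 and < 78.5 → Credit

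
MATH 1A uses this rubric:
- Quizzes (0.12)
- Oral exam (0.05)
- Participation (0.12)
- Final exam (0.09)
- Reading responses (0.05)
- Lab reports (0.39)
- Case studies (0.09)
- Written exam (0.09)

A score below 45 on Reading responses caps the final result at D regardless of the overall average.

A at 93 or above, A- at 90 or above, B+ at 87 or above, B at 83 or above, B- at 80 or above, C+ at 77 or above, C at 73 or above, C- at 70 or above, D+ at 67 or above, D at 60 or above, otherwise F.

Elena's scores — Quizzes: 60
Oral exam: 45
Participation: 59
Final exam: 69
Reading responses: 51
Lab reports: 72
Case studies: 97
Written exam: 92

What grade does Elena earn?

C-

Reading responses score 51 ≥ 45: minimum met.
Weighted total:
  Quizzes 60 × 0.12 = 7.2
  Oral exam 45 × 0.05 = 2.25
  Participation 59 × 0.12 = 7.08
  Final exam 69 × 0.09 = 6.21
  Reading responses 51 × 0.05 = 2.55
  Lab reports 72 × 0.39 = 28.08
  Case studies 97 × 0.09 = 8.73
  Written exam 92 × 0.09 = 8.28
Sum = 70.38
70.38 is ≥ 70 and < 73 → C-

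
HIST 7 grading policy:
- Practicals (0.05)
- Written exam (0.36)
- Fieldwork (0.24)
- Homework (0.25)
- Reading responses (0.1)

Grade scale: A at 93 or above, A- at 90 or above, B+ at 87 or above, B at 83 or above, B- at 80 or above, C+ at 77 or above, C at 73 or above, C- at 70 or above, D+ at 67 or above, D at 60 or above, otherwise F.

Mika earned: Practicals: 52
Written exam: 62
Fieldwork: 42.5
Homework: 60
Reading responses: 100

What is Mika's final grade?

Weighted total:
  Practicals 52 × 0.05 = 2.6
  Written exam 62 × 0.36 = 22.32
  Fieldwork 42.5 × 0.24 = 10.2
  Homework 60 × 0.25 = 15
  Reading responses 100 × 0.1 = 10
Sum = 60.12
60.12 is ≥ 60 and < 67 → D

D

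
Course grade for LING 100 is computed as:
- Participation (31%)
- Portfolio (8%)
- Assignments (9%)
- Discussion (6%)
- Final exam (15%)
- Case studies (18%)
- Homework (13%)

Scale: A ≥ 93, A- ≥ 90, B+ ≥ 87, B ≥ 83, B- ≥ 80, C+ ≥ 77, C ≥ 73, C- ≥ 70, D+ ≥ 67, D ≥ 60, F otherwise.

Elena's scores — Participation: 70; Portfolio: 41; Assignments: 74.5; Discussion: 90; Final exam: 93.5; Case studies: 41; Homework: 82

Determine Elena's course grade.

D+

Weighted total:
  Participation 70 × 0.31 = 21.7
  Portfolio 41 × 0.08 = 3.28
  Assignments 74.5 × 0.09 = 6.705
  Discussion 90 × 0.06 = 5.4
  Final exam 93.5 × 0.15 = 14.025
  Case studies 41 × 0.18 = 7.38
  Homework 82 × 0.13 = 10.66
Sum = 69.15
69.15 is ≥ 67 and < 70 → D+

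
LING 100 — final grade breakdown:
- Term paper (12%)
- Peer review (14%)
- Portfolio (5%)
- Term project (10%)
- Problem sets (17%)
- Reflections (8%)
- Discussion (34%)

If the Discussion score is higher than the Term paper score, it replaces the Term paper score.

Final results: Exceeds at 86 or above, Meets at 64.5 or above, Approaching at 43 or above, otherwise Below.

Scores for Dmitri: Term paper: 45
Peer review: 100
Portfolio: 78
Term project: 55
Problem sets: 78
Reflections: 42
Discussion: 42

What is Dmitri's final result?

Approaching

Discussion (42) ≤ Term paper (45), so Term paper stays at 45.
Weighted total:
  Term paper 45 × 0.12 = 5.4
  Peer review 100 × 0.14 = 14
  Portfolio 78 × 0.05 = 3.9
  Term project 55 × 0.1 = 5.5
  Problem sets 78 × 0.17 = 13.26
  Reflections 42 × 0.08 = 3.36
  Discussion 42 × 0.34 = 14.28
Sum = 59.7
59.7 is ≥ 43 and < 64.5 → Approaching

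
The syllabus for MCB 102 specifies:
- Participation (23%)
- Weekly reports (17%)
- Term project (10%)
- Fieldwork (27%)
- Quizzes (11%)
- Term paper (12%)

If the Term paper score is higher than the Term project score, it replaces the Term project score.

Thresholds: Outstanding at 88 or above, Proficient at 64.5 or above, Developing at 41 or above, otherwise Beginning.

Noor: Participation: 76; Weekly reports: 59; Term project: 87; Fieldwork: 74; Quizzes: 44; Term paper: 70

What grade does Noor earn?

Term paper (70) ≤ Term project (87), so Term project stays at 87.
Weighted total:
  Participation 76 × 0.23 = 17.48
  Weekly reports 59 × 0.17 = 10.03
  Term project 87 × 0.1 = 8.7
  Fieldwork 74 × 0.27 = 19.98
  Quizzes 44 × 0.11 = 4.84
  Term paper 70 × 0.12 = 8.4
Sum = 69.43
69.43 is ≥ 64.5 and < 88 → Proficient

Proficient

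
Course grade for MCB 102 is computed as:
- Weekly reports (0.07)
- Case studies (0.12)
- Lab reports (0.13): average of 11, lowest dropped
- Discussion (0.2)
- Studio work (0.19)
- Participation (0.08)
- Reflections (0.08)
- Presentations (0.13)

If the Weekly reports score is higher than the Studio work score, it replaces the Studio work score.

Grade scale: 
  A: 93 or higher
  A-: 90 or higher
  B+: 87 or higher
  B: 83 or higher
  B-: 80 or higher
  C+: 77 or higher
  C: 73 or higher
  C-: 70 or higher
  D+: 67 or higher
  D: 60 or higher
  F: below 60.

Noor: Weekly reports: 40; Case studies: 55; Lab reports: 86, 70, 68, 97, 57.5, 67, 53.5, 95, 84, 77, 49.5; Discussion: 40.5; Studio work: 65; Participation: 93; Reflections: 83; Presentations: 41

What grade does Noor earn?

F

Lab reports: drop 49.5 → average of remaining 10 = 755/10 = 75.5
Weekly reports (40) ≤ Studio work (65), so Studio work stays at 65.
Weighted total:
  Weekly reports 40 × 0.07 = 2.8
  Case studies 55 × 0.12 = 6.6
  Lab reports 75.5 × 0.13 = 9.815
  Discussion 40.5 × 0.2 = 8.1
  Studio work 65 × 0.19 = 12.35
  Participation 93 × 0.08 = 7.44
  Reflections 83 × 0.08 = 6.64
  Presentations 41 × 0.13 = 5.33
Sum = 59.075
59.075 < 60 → F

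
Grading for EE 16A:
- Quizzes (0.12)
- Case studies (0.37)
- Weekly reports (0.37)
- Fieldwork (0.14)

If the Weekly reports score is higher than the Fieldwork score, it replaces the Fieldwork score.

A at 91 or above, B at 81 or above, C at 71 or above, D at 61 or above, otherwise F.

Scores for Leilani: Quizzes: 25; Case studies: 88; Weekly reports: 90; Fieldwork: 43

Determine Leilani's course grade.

B

Weekly reports (90) > Fieldwork (43), so Fieldwork counts as 90.
Weighted total:
  Quizzes 25 × 0.12 = 3
  Case studies 88 × 0.37 = 32.56
  Weekly reports 90 × 0.37 = 33.3
  Fieldwork 90 × 0.14 = 12.6
Sum = 81.46
81.46 is ≥ 81 and < 91 → B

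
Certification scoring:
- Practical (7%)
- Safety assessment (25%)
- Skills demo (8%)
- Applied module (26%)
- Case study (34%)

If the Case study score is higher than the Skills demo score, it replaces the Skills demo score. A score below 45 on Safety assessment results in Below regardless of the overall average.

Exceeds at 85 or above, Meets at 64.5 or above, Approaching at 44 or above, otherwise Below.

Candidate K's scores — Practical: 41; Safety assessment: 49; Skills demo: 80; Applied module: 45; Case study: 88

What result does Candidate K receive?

Approaching

Case study (88) > Skills demo (80), so Skills demo counts as 88.
Safety assessment score 49 ≥ 45: minimum met.
Weighted total:
  Practical 41 × 0.07 = 2.87
  Safety assessment 49 × 0.25 = 12.25
  Skills demo 88 × 0.08 = 7.04
  Applied module 45 × 0.26 = 11.7
  Case study 88 × 0.34 = 29.92
Sum = 63.78
63.78 is ≥ 44 and < 64.5 → Approaching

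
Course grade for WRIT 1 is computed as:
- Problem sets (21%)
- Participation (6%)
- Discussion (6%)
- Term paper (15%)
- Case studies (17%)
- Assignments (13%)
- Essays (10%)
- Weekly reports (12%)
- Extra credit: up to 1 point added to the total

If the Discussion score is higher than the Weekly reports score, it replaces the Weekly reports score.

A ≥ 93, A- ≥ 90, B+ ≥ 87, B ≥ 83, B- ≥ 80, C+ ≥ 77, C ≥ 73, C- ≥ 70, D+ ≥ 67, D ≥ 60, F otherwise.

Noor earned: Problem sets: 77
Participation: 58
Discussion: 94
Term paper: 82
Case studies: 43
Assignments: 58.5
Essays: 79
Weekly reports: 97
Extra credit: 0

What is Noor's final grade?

C-

Discussion (94) ≤ Weekly reports (97), so Weekly reports stays at 97.
Weighted total:
  Problem sets 77 × 0.21 = 16.17
  Participation 58 × 0.06 = 3.48
  Discussion 94 × 0.06 = 5.64
  Term paper 82 × 0.15 = 12.3
  Case studies 43 × 0.17 = 7.31
  Assignments 58.5 × 0.13 = 7.605
  Essays 79 × 0.1 = 7.9
  Weekly reports 97 × 0.12 = 11.64
Sum = 72.045
Extra credit: 72.045 + 0 = 72.045
72.045 is ≥ 70 and < 73 → C-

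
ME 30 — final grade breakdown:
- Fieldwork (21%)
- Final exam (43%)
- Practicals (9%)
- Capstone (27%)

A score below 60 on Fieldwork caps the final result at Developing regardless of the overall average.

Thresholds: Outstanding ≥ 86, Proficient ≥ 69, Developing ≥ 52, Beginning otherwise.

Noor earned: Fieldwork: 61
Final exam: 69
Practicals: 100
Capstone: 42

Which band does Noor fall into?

Fieldwork score 61 ≥ 60: minimum met.
Weighted total:
  Fieldwork 61 × 0.21 = 12.81
  Final exam 69 × 0.43 = 29.67
  Practicals 100 × 0.09 = 9
  Capstone 42 × 0.27 = 11.34
Sum = 62.82
62.82 is ≥ 52 and < 69 → Developing

Developing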